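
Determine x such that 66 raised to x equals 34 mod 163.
8

Baby-step giant-step with step n = ⌈√163⌉ = 13.
Baby steps 66^j mod 163 (j:value) for j=0..12: 0:1, 1:66, 2:118, 3:127, 4:69, 5:153, 6:155, 7:124, 8:34, 9:125, 10:100, 11:80, 12:64.
h = 34 is already in the table at j=8, so x = 8.
Check: 66^8 ≡ 34 (mod 163).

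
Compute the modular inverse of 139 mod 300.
259

gcd(139, 300) = 1, so the inverse exists.
Extended Euclidean algorithm on (300, 139):
300 = 2 × 139 + 22  ⟹  22 = (1)·300 + (-2)·139
139 = 6 × 22 + 7  ⟹  7 = (-6)·300 + (13)·139
22 = 3 × 7 + 1  ⟹  1 = (19)·300 + (-41)·139
So (-41)·139 ≡ 1 (mod 300), i.e. 139^(-1) ≡ -41 ≡ 259 (mod 300).
Check: 139 × 259 = 36001 ≡ 1 (mod 300)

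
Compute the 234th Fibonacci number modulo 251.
17

Matrix identity: Q^n = [[F_(n+1), F_n], [F_n, F_(n-1)]] with Q = [[1,1],[1,0]].
n = 234 = 11101010₂. Square-and-multiply, entries mod 251:
Q^1 = [[1,1],[1,0]]
Q^3 = (Q^1)²·Q = [[3,2],[2,1]]
Q^7 = (Q^3)²·Q = [[21,13],[13,8]]
Q^14 = (Q^7)² = [[108,126],[126,233]]
Q^29 = (Q^14)²·Q = [[226,181],[181,45]]
Q^58 = (Q^29)² = [[3,106],[106,148]]
Q^117 = (Q^58)²·Q = [[143,201],[201,193]]
Q^234 = (Q^117)² = [[108,17],[17,91]]
F_234 mod 251 = Q^234[0][1] = 17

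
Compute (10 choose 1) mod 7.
3

Using Lucas' theorem:
Write n=10 and k=1 in base 7:
n in base 7: [1, 3]
k in base 7: [0, 1]
C(10,1) mod 7 = ∏ C(n_i, k_i) mod 7
Digit binomials (mod 7): C(1,0) = 1; C(3,1) = 3
Product: 1 × 3 = 3 ≡ 3 (mod 7)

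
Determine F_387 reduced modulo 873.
587

Matrix identity: Q^n = [[F_(n+1), F_n], [F_n, F_(n-1)]] with Q = [[1,1],[1,0]].
n = 387 = 110000011₂. Square-and-multiply, entries mod 873:
Q^1 = [[1,1],[1,0]]
Q^3 = (Q^1)²·Q = [[3,2],[2,1]]
Q^6 = (Q^3)² = [[13,8],[8,5]]
Q^12 = (Q^6)² = [[233,144],[144,89]]
Q^24 = (Q^12)² = [[820,99],[99,721]]
Q^48 = (Q^24)² = [[388,657],[657,604]]
Q^96 = (Q^48)² = [[775,486],[486,289]]
Q^193 = (Q^96)²·Q = [[775,487],[487,288]]
Q^387 = (Q^193)²·Q = [[579,587],[587,865]]
F_387 mod 873 = Q^387[0][1] = 587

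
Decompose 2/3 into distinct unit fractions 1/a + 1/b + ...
1/2 + 1/6

Greedy algorithm:
2/3: ceiling(3/2) = 2, use 1/2
1/6: ceiling(6/1) = 6, use 1/6
Result: 2/3 = 1/2 + 1/6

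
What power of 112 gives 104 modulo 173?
83

Baby-step giant-step with step n = ⌈√173⌉ = 14.
Baby steps 112^j mod 173 (j:value) for j=0..13: 0:1, 1:112, 2:88, 3:168, 4:132, 5:79, 6:25, 7:32, 8:124, 9:48, 10:13, 11:72, 12:106, 13:108.
Giant-step multiplier: 112^(-14) ≡ 112^(172-14) = 112^158 ≡ 37 (mod 173).
Giant steps γ_i = 104·37^i mod 173: γ_0=104, γ_1=42, γ_2=170, γ_3=62, γ_4=45, γ_5=108 (in table at j=13).
x = i·n + j = 5·14 + 13 = 83.
Check: 112^83 ≡ 104 (mod 173).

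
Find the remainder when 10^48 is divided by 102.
52

Repeated squaring. Binary of 48 = 110000.
10^1 ≡ 10 (mod 102); 10^2 ≡ 100 (mod 102); 10^4 ≡ 4 (mod 102); 10^8 ≡ 16 (mod 102); 10^16 ≡ 52 (mod 102); 10^32 ≡ 52 (mod 102)
10^48 = 10^16 × 10^32 ≡ 52 (mod 102)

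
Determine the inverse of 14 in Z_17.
11

gcd(14, 17) = 1, so the inverse exists.
Extended Euclidean algorithm on (17, 14):
17 = 1 × 14 + 3  ⟹  3 = (1)·17 + (-1)·14
14 = 4 × 3 + 2  ⟹  2 = (-4)·17 + (5)·14
3 = 1 × 2 + 1  ⟹  1 = (5)·17 + (-6)·14
So (-6)·14 ≡ 1 (mod 17), i.e. 14^(-1) ≡ -6 ≡ 11 (mod 17).
Check: 14 × 11 = 154 ≡ 1 (mod 17)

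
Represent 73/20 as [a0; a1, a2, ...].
[3; 1, 1, 1, 6]

Euclidean algorithm steps:
73 = 3 × 20 + 13
20 = 1 × 13 + 7
13 = 1 × 7 + 6
7 = 1 × 6 + 1
6 = 6 × 1 + 0
Continued fraction: [3; 1, 1, 1, 6]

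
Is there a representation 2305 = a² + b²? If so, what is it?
1² + 48² (a=1, b=48)

Factorization: 2305 = 5 × 461
By Fermat: n is sum of two squares iff every prime p ≡ 3 (mod 4) appears to even power.
All primes ≡ 3 (mod 4) appear to even power.
Search a = 0, 1, 2, … for 2305 - a² a perfect square: first hit at a = 1: 2305 - 1 = 2304 = 48².
2305 = 1² + 48² = 1 + 2304 ✓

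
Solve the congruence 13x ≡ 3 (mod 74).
x ≡ 23 (mod 74)

gcd(13, 74) = 1, which divides 3, so solutions exist.
Find 13^(-1) mod 74 by the extended Euclidean algorithm:
74 = 5 × 13 + 9  ⟹  9 = (1)·74 + (-5)·13
13 = 1 × 9 + 4  ⟹  4 = (-1)·74 + (6)·13
9 = 2 × 4 + 1  ⟹  1 = (3)·74 + (-17)·13
So (-17)·13 ≡ 1 (mod 74), i.e. 13^(-1) ≡ -17 ≡ 57 (mod 74).
x ≡ 57 × 3 = 171 ≡ 23 (mod 74).
Check: 13 × 23 = 299 ≡ 3 (mod 74).
Unique solution: x ≡ 23 (mod 74)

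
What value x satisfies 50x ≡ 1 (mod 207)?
29

gcd(50, 207) = 1, so the inverse exists.
Extended Euclidean algorithm on (207, 50):
207 = 4 × 50 + 7  ⟹  7 = (1)·207 + (-4)·50
50 = 7 × 7 + 1  ⟹  1 = (-7)·207 + (29)·50
So (29)·50 ≡ 1 (mod 207), i.e. 50^(-1) ≡ 29 (mod 207).
Check: 50 × 29 = 1450 ≡ 1 (mod 207)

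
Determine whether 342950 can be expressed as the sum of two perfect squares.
Not possible

Factorization: 342950 = 2 × 5^2 × 19^3
By Fermat: n is sum of two squares iff every prime p ≡ 3 (mod 4) appears to even power.
Prime(s) ≡ 3 (mod 4) with odd exponent: [(19, 3)]
Therefore 342950 cannot be expressed as a² + b².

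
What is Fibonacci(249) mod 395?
294

Matrix identity: Q^n = [[F_(n+1), F_n], [F_n, F_(n-1)]] with Q = [[1,1],[1,0]].
n = 249 = 11111001₂. Square-and-multiply, entries mod 395:
Q^1 = [[1,1],[1,0]]
Q^3 = (Q^1)²·Q = [[3,2],[2,1]]
Q^7 = (Q^3)²·Q = [[21,13],[13,8]]
Q^15 = (Q^7)²·Q = [[197,215],[215,377]]
Q^31 = (Q^15)²·Q = [[279,109],[109,170]]
Q^62 = (Q^31)² = [[57,356],[356,96]]
Q^124 = (Q^62)² = [[30,353],[353,72]]
Q^249 = (Q^124)²·Q = [[355,294],[294,61]]
F_249 mod 395 = Q^249[0][1] = 294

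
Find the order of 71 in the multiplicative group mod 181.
60

181 is prime, so ord(71) divides φ(181) = 180.
Divisors of 180: 1, 2, 3, 4, 5, 6, 9, 10, 12, 15, 18, 20, 30, 36, 45, 60, 90, 180.
Repeated squaring: 71^1 ≡ 71, 71^2 ≡ 154, 71^4 ≡ 5, 71^8 ≡ 25, 71^16 ≡ 82, 71^32 ≡ 27, 71^64 ≡ 5, 71^128 ≡ 25 (mod 181).
Test 71^d mod 181 for each divisor d in increasing order:
71^1 ≡ 71
71^2 ≡ 154
71^3 = 71^2·71^1 ≡ 74
71^4 ≡ 5
71^5 = 71^4·71^1 ≡ 174
71^6 = 71^4·71^2 ≡ 46
71^9 = 71^8·71^1 ≡ 146
71^10 = 71^8·71^2 ≡ 49
71^12 = 71^8·71^4 ≡ 125
71^15 = 71^8·71^4·71^2·71^1 ≡ 19
71^18 = 71^16·71^2 ≡ 139
71^20 = 71^16·71^4 ≡ 48
71^30 = 71^16·71^8·71^4·71^2 ≡ 180
71^36 = 71^32·71^4 ≡ 135
71^45 = 71^32·71^8·71^4·71^1 ≡ 162
71^60 = 71^32·71^16·71^8·71^4 ≡ 1  ← first divisor giving 1
The order is 60.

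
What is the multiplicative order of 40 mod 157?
39

157 is prime, so ord(40) divides φ(157) = 156.
Divisors of 156: 1, 2, 3, 4, 6, 12, 13, 26, 39, 52, 78, 156.
Repeated squaring: 40^1 ≡ 40, 40^2 ≡ 30, 40^4 ≡ 115, 40^8 ≡ 37, 40^16 ≡ 113, 40^32 ≡ 52, 40^64 ≡ 35, 40^128 ≡ 126 (mod 157).
Test 40^d mod 157 for each divisor d in increasing order:
40^1 ≡ 40
40^2 ≡ 30
40^3 = 40^2·40^1 ≡ 101
40^4 ≡ 115
40^6 = 40^4·40^2 ≡ 153
40^12 = 40^8·40^4 ≡ 16
40^13 = 40^8·40^4·40^1 ≡ 12
40^26 = 40^16·40^8·40^2 ≡ 144
40^39 = 40^32·40^4·40^2·40^1 ≡ 1  ← first divisor giving 1
The order is 39.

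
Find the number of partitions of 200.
3972999029388

p(n) counts ways to write n as a sum of positive integers (order ignored).
Euler's pentagonal recurrence: p(k) = p(k-1) + p(k-2) - p(k-5) - p(k-7) + p(k-12) + p(k-15) - ... (offsets j(3j∓1)/2, signs ++--, p(0)=1, p(<0)=0).
DP table for k = 0..199: p(0)=1, p(1)=1, p(2)=2, p(3)=3, p(4)=5, p(5)=7, p(6)=11, p(7)=15, p(8)=22, p(9)=30, p(10)=42, p(11)=56, p(12)=77, p(13)=101, p(14)=135, p(15)=176, p(16)=231, p(17)=297, p(18)=385, p(19)=490, p(20)=627, p(21)=792, p(22)=1002, p(23)=1255, p(24)=1575, p(25)=1958, p(26)=2436, p(27)=3010, p(28)=3718, p(29)=4565, p(30)=5604, p(31)=6842, p(32)=8349, p(33)=10143, p(34)=12310, p(35)=14883, p(36)=17977, p(37)=21637, p(38)=26015, p(39)=31185, p(40)=37338, p(41)=44583, p(42)=53174, p(43)=63261, p(44)=75175, p(45)=89134, p(46)=105558, p(47)=124754, p(48)=147273, p(49)=173525, p(50)=204226, p(51)=239943, p(52)=281589, p(53)=329931, p(54)=386155, p(55)=451276, p(56)=526823, p(57)=614154, p(58)=715220, p(59)=831820, p(60)=966467, p(61)=1121505, p(62)=1300156, p(63)=1505499, p(64)=1741630, p(65)=2012558, p(66)=2323520, p(67)=2679689, p(68)=3087735, p(69)=3554345, p(70)=4087968, p(71)=4697205, p(72)=5392783, p(73)=6185689, p(74)=7089500, p(75)=8118264, p(76)=9289091, p(77)=10619863, p(78)=12132164, p(79)=13848650, p(80)=15796476, p(81)=18004327, p(82)=20506255, p(83)=23338469, p(84)=26543660, p(85)=30167357, p(86)=34262962, p(87)=38887673, p(88)=44108109, p(89)=49995925, p(90)=56634173, p(91)=64112359, p(92)=72533807, p(93)=82010177, p(94)=92669720, p(95)=104651419, p(96)=118114304, p(97)=133230930, p(98)=150198136, p(99)=169229875, p(100)=190569292, p(101)=214481126, p(102)=241265379, p(103)=271248950, p(104)=304801365, p(105)=342325709, p(106)=384276336, p(107)=431149389, p(108)=483502844, p(109)=541946240, p(110)=607163746, p(111)=679903203, p(112)=761002156, p(113)=851376628, p(114)=952050665, p(115)=1064144451, p(116)=1188908248, p(117)=1327710076, p(118)=1482074143, p(119)=1653668665, p(120)=1844349560, p(121)=2056148051, p(122)=2291320912, p(123)=2552338241, p(124)=2841940500, p(125)=3163127352, p(126)=3519222692, p(127)=3913864295, p(128)=4351078600, p(129)=4835271870, p(130)=5371315400, p(131)=5964539504, p(132)=6620830889, p(133)=7346629512, p(134)=8149040695, p(135)=9035836076, p(136)=10015581680, p(137)=11097645016, p(138)=12292341831, p(139)=13610949895, p(140)=15065878135, p(141)=16670689208, p(142)=18440293320, p(143)=20390982757, p(144)=22540654445, p(145)=24908858009, p(146)=27517052599, p(147)=30388671978, p(148)=33549419497, p(149)=37027355200, p(150)=40853235313, p(151)=45060624582, p(152)=49686288421, p(153)=54770336324, p(154)=60356673280, p(155)=66493182097, p(156)=73232243759, p(157)=80630964769, p(158)=88751778802, p(159)=97662728555, p(160)=107438159466, p(161)=118159068427, p(162)=129913904637, p(163)=142798995930, p(164)=156919475295, p(165)=172389800255, p(166)=189334822579, p(167)=207890420102, p(168)=228204732751, p(169)=250438925115, p(170)=274768617130, p(171)=301384802048, p(172)=330495499613, p(173)=362326859895, p(174)=397125074750, p(175)=435157697830, p(176)=476715857290, p(177)=522115831195, p(178)=571701605655, p(179)=625846753120, p(180)=684957390936, p(181)=749474411781, p(182)=819876908323, p(183)=896684817527, p(184)=980462880430, p(185)=1071823774337, p(186)=1171432692373, p(187)=1280011042268, p(188)=1398341745571, p(189)=1527273599625, p(190)=1667727404093, p(191)=1820701100652, p(192)=1987276856363, p(193)=2168627105469, p(194)=2366022741845, p(195)=2580840212973, p(196)=2814570987591, p(197)=3068829878530, p(198)=3345365983698, p(199)=3646072432125.
Final step: p(200) = p(199) + p(198) - p(195) - p(193) + p(188) + p(185) - p(178) - p(174) + p(165) + p(160) - p(149) - p(143) + p(130) + p(123) - p(108) - p(100) + p(83) + p(74) - p(55) - p(45) + p(24) + p(13)
= 3646072432125 + 3345365983698 - 2580840212973 - 2168627105469 + 1398341745571 + 1071823774337 - 571701605655 - 397125074750 + 172389800255 + 107438159466 - 37027355200 - 20390982757 + 5371315400 + 2552338241 - 483502844 - 190569292 + 23338469 + 7089500 - 451276 - 89134 + 1575 + 101
= 3972999029388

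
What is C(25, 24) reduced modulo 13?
12

Using Lucas' theorem:
Write n=25 and k=24 in base 13:
n in base 13: [1, 12]
k in base 13: [1, 11]
C(25,24) mod 13 = ∏ C(n_i, k_i) mod 13
Digit binomials (mod 13): C(1,1) = 1; C(12,11) = 12
Product: 1 × 12 = 12 ≡ 12 (mod 13)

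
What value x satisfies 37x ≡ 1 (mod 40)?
13

gcd(37, 40) = 1, so the inverse exists.
Extended Euclidean algorithm on (40, 37):
40 = 1 × 37 + 3  ⟹  3 = (1)·40 + (-1)·37
37 = 12 × 3 + 1  ⟹  1 = (-12)·40 + (13)·37
So (13)·37 ≡ 1 (mod 40), i.e. 37^(-1) ≡ 13 (mod 40).
Check: 37 × 13 = 481 ≡ 1 (mod 40)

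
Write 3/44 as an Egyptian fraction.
1/15 + 1/660

Greedy algorithm:
3/44: ceiling(44/3) = 15, use 1/15
1/660: ceiling(660/1) = 660, use 1/660
Result: 3/44 = 1/15 + 1/660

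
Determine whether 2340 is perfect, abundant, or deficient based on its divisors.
abundant

Proper divisors of 2340: sum = 1 + 2 + 3 + 4 + 5 + 6 + 9 + 10 + ... + 468 + 585 + 780 + 1170 (35 divisors) = 5304
Since 5304 > 2340, 2340 is abundant.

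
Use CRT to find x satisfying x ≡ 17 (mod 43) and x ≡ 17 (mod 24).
17

Using Chinese Remainder Theorem:
M = 43 × 24 = 1032
M1 = 24, M2 = 43
y1 = 24^(-1) mod 43 = 9
y2 = 43^(-1) mod 24 = 19
x = (17×24×9 + 17×43×19) mod 1032 = 17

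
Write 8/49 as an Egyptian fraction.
1/7 + 1/49

Greedy algorithm:
8/49: ceiling(49/8) = 7, use 1/7
1/49: ceiling(49/1) = 49, use 1/49
Result: 8/49 = 1/7 + 1/49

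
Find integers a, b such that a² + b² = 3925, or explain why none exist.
9² + 62² (a=9, b=62)

Factorization: 3925 = 5^2 × 157
By Fermat: n is sum of two squares iff every prime p ≡ 3 (mod 4) appears to even power.
All primes ≡ 3 (mod 4) appear to even power.
Search a = 0, 1, 2, … for 3925 - a² a perfect square: first hit at a = 9: 3925 - 81 = 3844 = 62².
3925 = 9² + 62² = 81 + 3844 ✓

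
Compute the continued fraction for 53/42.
[1; 3, 1, 4, 2]

Euclidean algorithm steps:
53 = 1 × 42 + 11
42 = 3 × 11 + 9
11 = 1 × 9 + 2
9 = 4 × 2 + 1
2 = 2 × 1 + 0
Continued fraction: [1; 3, 1, 4, 2]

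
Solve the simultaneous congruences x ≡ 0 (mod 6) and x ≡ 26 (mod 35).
96

Using Chinese Remainder Theorem:
M = 6 × 35 = 210
M1 = 35, M2 = 6
y1 = 35^(-1) mod 6 = 5
y2 = 6^(-1) mod 35 = 6
x = (0×35×5 + 26×6×6) mod 210 = 96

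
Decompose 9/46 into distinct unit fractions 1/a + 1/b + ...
1/6 + 1/35 + 1/2415

Greedy algorithm:
9/46: ceiling(46/9) = 6, use 1/6
2/69: ceiling(69/2) = 35, use 1/35
1/2415: ceiling(2415/1) = 2415, use 1/2415
Result: 9/46 = 1/6 + 1/35 + 1/2415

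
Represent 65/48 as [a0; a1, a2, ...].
[1; 2, 1, 4, 1, 2]

Euclidean algorithm steps:
65 = 1 × 48 + 17
48 = 2 × 17 + 14
17 = 1 × 14 + 3
14 = 4 × 3 + 2
3 = 1 × 2 + 1
2 = 2 × 1 + 0
Continued fraction: [1; 2, 1, 4, 1, 2]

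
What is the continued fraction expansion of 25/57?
[0; 2, 3, 1, 1, 3]

Euclidean algorithm steps:
25 = 0 × 57 + 25
57 = 2 × 25 + 7
25 = 3 × 7 + 4
7 = 1 × 4 + 3
4 = 1 × 3 + 1
3 = 3 × 1 + 0
Continued fraction: [0; 2, 3, 1, 1, 3]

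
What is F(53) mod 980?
733

Matrix identity: Q^n = [[F_(n+1), F_n], [F_n, F_(n-1)]] with Q = [[1,1],[1,0]].
n = 53 = 110101₂. Square-and-multiply, entries mod 980:
Q^1 = [[1,1],[1,0]]
Q^3 = (Q^1)²·Q = [[3,2],[2,1]]
Q^6 = (Q^3)² = [[13,8],[8,5]]
Q^13 = (Q^6)²·Q = [[377,233],[233,144]]
Q^26 = (Q^13)² = [[418,853],[853,545]]
Q^53 = (Q^26)²·Q = [[932,733],[733,199]]
F_53 mod 980 = Q^53[0][1] = 733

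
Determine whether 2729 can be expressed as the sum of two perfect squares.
5² + 52² (a=5, b=52)

Factorization: 2729 = 2729
By Fermat: n is sum of two squares iff every prime p ≡ 3 (mod 4) appears to even power.
All primes ≡ 3 (mod 4) appear to even power.
Search a = 0, 1, 2, … for 2729 - a² a perfect square: first hit at a = 5: 2729 - 25 = 2704 = 52².
2729 = 5² + 52² = 25 + 2704 ✓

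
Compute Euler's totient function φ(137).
136

137 = 137
φ(n) = n × ∏(1 - 1/p) for each prime p dividing n
φ(137) = 137 × (1 - 1/137) = 136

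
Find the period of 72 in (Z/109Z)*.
108

109 is prime, so ord(72) divides φ(109) = 108.
Divisors of 108: 1, 2, 3, 4, 6, 9, 12, 18, 27, 36, 54, 108.
Repeated squaring: 72^1 ≡ 72, 72^2 ≡ 61, 72^4 ≡ 15, 72^8 ≡ 7, 72^16 ≡ 49, 72^32 ≡ 3, 72^64 ≡ 9 (mod 109).
Test 72^d mod 109 for each divisor d in increasing order:
72^1 ≡ 72
72^2 ≡ 61
72^3 = 72^2·72^1 ≡ 32
72^4 ≡ 15
72^6 = 72^4·72^2 ≡ 43
72^9 = 72^8·72^1 ≡ 68
72^12 = 72^8·72^4 ≡ 105
72^18 = 72^16·72^2 ≡ 46
72^27 = 72^16·72^8·72^2·72^1 ≡ 76
72^36 = 72^32·72^4 ≡ 45
72^54 = 72^32·72^16·72^4·72^2 ≡ 108
72^108 = 72^64·72^32·72^8·72^4 ≡ 1  ← first divisor giving 1
The order is 108.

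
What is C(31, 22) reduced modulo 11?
1

Using Lucas' theorem:
Write n=31 and k=22 in base 11:
n in base 11: [2, 9]
k in base 11: [2, 0]
C(31,22) mod 11 = ∏ C(n_i, k_i) mod 11
Digit binomials (mod 11): C(2,2) = 1; C(9,0) = 1
Product: 1 × 1 = 1 ≡ 1 (mod 11)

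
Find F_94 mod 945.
377

Matrix identity: Q^n = [[F_(n+1), F_n], [F_n, F_(n-1)]] with Q = [[1,1],[1,0]].
n = 94 = 1011110₂. Square-and-multiply, entries mod 945:
Q^1 = [[1,1],[1,0]]
Q^2 = (Q^1)² = [[2,1],[1,1]]
Q^5 = (Q^2)²·Q = [[8,5],[5,3]]
Q^11 = (Q^5)²·Q = [[144,89],[89,55]]
Q^23 = (Q^11)²·Q = [[63,307],[307,701]]
Q^47 = (Q^23)²·Q = [[126,883],[883,188]]
Q^94 = (Q^47)² = [[820,377],[377,443]]
F_94 mod 945 = Q^94[0][1] = 377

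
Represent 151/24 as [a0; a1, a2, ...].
[6; 3, 2, 3]

Euclidean algorithm steps:
151 = 6 × 24 + 7
24 = 3 × 7 + 3
7 = 2 × 3 + 1
3 = 3 × 1 + 0
Continued fraction: [6; 3, 2, 3]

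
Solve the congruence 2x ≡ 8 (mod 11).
x ≡ 4 (mod 11)

gcd(2, 11) = 1, which divides 8, so solutions exist.
Find 2^(-1) mod 11 by the extended Euclidean algorithm:
11 = 5 × 2 + 1  ⟹  1 = (1)·11 + (-5)·2
So (-5)·2 ≡ 1 (mod 11), i.e. 2^(-1) ≡ -5 ≡ 6 (mod 11).
x ≡ 6 × 8 = 48 ≡ 4 (mod 11).
Check: 2 × 4 = 8 ≡ 8 (mod 11).
Unique solution: x ≡ 4 (mod 11)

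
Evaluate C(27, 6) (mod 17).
6

Using Lucas' theorem:
Write n=27 and k=6 in base 17:
n in base 17: [1, 10]
k in base 17: [0, 6]
C(27,6) mod 17 = ∏ C(n_i, k_i) mod 17
Digit binomials (mod 17): C(1,0) = 1; C(10,6) = 210 ≡ 6
Product: 1 × 6 = 6 ≡ 6 (mod 17)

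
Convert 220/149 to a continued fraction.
[1; 2, 10, 7]

Euclidean algorithm steps:
220 = 1 × 149 + 71
149 = 2 × 71 + 7
71 = 10 × 7 + 1
7 = 7 × 1 + 0
Continued fraction: [1; 2, 10, 7]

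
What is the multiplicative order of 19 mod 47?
46

47 is prime, so ord(19) divides φ(47) = 46.
Divisors of 46: 1, 2, 23, 46.
Repeated squaring: 19^1 ≡ 19, 19^2 ≡ 32, 19^4 ≡ 37, 19^8 ≡ 6, 19^16 ≡ 36, 19^32 ≡ 27 (mod 47).
Test 19^d mod 47 for each divisor d in increasing order:
19^1 ≡ 19
19^2 ≡ 32
19^23 = 19^16·19^4·19^2·19^1 ≡ 46
19^46 = 19^32·19^8·19^4·19^2 ≡ 1  ← first divisor giving 1
The order is 46.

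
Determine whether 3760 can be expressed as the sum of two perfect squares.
Not possible

Factorization: 3760 = 2^4 × 5 × 47
By Fermat: n is sum of two squares iff every prime p ≡ 3 (mod 4) appears to even power.
Prime(s) ≡ 3 (mod 4) with odd exponent: [(47, 1)]
Therefore 3760 cannot be expressed as a² + b².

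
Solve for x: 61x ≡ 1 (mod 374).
233

gcd(61, 374) = 1, so the inverse exists.
Extended Euclidean algorithm on (374, 61):
374 = 6 × 61 + 8  ⟹  8 = (1)·374 + (-6)·61
61 = 7 × 8 + 5  ⟹  5 = (-7)·374 + (43)·61
8 = 1 × 5 + 3  ⟹  3 = (8)·374 + (-49)·61
5 = 1 × 3 + 2  ⟹  2 = (-15)·374 + (92)·61
3 = 1 × 2 + 1  ⟹  1 = (23)·374 + (-141)·61
So (-141)·61 ≡ 1 (mod 374), i.e. 61^(-1) ≡ -141 ≡ 233 (mod 374).
Check: 61 × 233 = 14213 ≡ 1 (mod 374)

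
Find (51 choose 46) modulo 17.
0

Using Lucas' theorem:
Write n=51 and k=46 in base 17:
n in base 17: [3, 0]
k in base 17: [2, 12]
C(51,46) mod 17 = ∏ C(n_i, k_i) mod 17
Digit binomials (mod 17): C(3,2) = 3; C(0,12) = 0 (k_i > n_i)
Product: 3 × 0 = 0 ≡ 0 (mod 17)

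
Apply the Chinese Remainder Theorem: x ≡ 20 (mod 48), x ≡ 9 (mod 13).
308

Using Chinese Remainder Theorem:
M = 48 × 13 = 624
M1 = 13, M2 = 48
y1 = 13^(-1) mod 48 = 37
y2 = 48^(-1) mod 13 = 3
x = (20×13×37 + 9×48×3) mod 624 = 308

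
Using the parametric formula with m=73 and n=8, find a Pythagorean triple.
(5265, 1168, 5393)

Euclid's formula: a = m² - n², b = 2mn, c = m² + n²
m = 73, n = 8
a = 73² - 8² = 5329 - 64 = 5265
b = 2 × 73 × 8 = 1168
c = 73² + 8² = 5329 + 64 = 5393
Verification: 5265² + 1168² = 27720225 + 1364224 = 29084449 = 5393² ✓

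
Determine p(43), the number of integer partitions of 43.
63261

p(n) counts ways to write n as a sum of positive integers (order ignored).
Euler's pentagonal recurrence: p(k) = p(k-1) + p(k-2) - p(k-5) - p(k-7) + p(k-12) + p(k-15) - ... (offsets j(3j∓1)/2, signs ++--, p(0)=1, p(<0)=0).
DP table for k = 0..42: p(0)=1, p(1)=1, p(2)=2, p(3)=3, p(4)=5, p(5)=7, p(6)=11, p(7)=15, p(8)=22, p(9)=30, p(10)=42, p(11)=56, p(12)=77, p(13)=101, p(14)=135, p(15)=176, p(16)=231, p(17)=297, p(18)=385, p(19)=490, p(20)=627, p(21)=792, p(22)=1002, p(23)=1255, p(24)=1575, p(25)=1958, p(26)=2436, p(27)=3010, p(28)=3718, p(29)=4565, p(30)=5604, p(31)=6842, p(32)=8349, p(33)=10143, p(34)=12310, p(35)=14883, p(36)=17977, p(37)=21637, p(38)=26015, p(39)=31185, p(40)=37338, p(41)=44583, p(42)=53174.
Final step: p(43) = p(42) + p(41) - p(38) - p(36) + p(31) + p(28) - p(21) - p(17) + p(8) + p(3)
= 53174 + 44583 - 26015 - 17977 + 6842 + 3718 - 792 - 297 + 22 + 3
= 63261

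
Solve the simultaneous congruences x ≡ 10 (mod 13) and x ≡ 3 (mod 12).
75

Using Chinese Remainder Theorem:
M = 13 × 12 = 156
M1 = 12, M2 = 13
y1 = 12^(-1) mod 13 = 12
y2 = 13^(-1) mod 12 = 1
x = (10×12×12 + 3×13×1) mod 156 = 75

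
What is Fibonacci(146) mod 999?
325

Matrix identity: Q^n = [[F_(n+1), F_n], [F_n, F_(n-1)]] with Q = [[1,1],[1,0]].
n = 146 = 10010010₂. Square-and-multiply, entries mod 999:
Q^1 = [[1,1],[1,0]]
Q^2 = (Q^1)² = [[2,1],[1,1]]
Q^4 = (Q^2)² = [[5,3],[3,2]]
Q^9 = (Q^4)²·Q = [[55,34],[34,21]]
Q^18 = (Q^9)² = [[185,586],[586,598]]
Q^36 = (Q^18)² = [[998,297],[297,701]]
Q^73 = (Q^36)²·Q = [[406,298],[298,108]]
Q^146 = (Q^73)² = [[893,325],[325,568]]
F_146 mod 999 = Q^146[0][1] = 325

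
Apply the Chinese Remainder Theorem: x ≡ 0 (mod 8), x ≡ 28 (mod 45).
208

Using Chinese Remainder Theorem:
M = 8 × 45 = 360
M1 = 45, M2 = 8
y1 = 45^(-1) mod 8 = 5
y2 = 8^(-1) mod 45 = 17
x = (0×45×5 + 28×8×17) mod 360 = 208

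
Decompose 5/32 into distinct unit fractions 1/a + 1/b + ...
1/7 + 1/75 + 1/16800

Greedy algorithm:
5/32: ceiling(32/5) = 7, use 1/7
3/224: ceiling(224/3) = 75, use 1/75
1/16800: ceiling(16800/1) = 16800, use 1/16800
Result: 5/32 = 1/7 + 1/75 + 1/16800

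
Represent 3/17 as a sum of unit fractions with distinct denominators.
1/6 + 1/102

Greedy algorithm:
3/17: ceiling(17/3) = 6, use 1/6
1/102: ceiling(102/1) = 102, use 1/102
Result: 3/17 = 1/6 + 1/102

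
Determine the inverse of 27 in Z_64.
19

gcd(27, 64) = 1, so the inverse exists.
Extended Euclidean algorithm on (64, 27):
64 = 2 × 27 + 10  ⟹  10 = (1)·64 + (-2)·27
27 = 2 × 10 + 7  ⟹  7 = (-2)·64 + (5)·27
10 = 1 × 7 + 3  ⟹  3 = (3)·64 + (-7)·27
7 = 2 × 3 + 1  ⟹  1 = (-8)·64 + (19)·27
So (19)·27 ≡ 1 (mod 64), i.e. 27^(-1) ≡ 19 (mod 64).
Check: 27 × 19 = 513 ≡ 1 (mod 64)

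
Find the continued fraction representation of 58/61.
[0; 1, 19, 3]

Euclidean algorithm steps:
58 = 0 × 61 + 58
61 = 1 × 58 + 3
58 = 19 × 3 + 1
3 = 3 × 1 + 0
Continued fraction: [0; 1, 19, 3]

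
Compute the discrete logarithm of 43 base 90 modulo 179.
98

Baby-step giant-step with step n = ⌈√179⌉ = 14.
Baby steps 90^j mod 179 (j:value) for j=0..13: 0:1, 1:90, 2:45, 3:112, 4:56, 5:28, 6:14, 7:7, 8:93, 9:136, 10:68, 11:34, 12:17, 13:98.
Giant-step multiplier: 90^(-14) ≡ 90^(178-14) = 90^164 ≡ 95 (mod 179).
Giant steps γ_i = 43·95^i mod 179: γ_0=43, γ_1=147, γ_2=3, γ_3=106, γ_4=46, γ_5=74, γ_6=49, γ_7=1 (in table at j=0).
x = i·n + j = 7·14 + 0 = 98.
Check: 90^98 ≡ 43 (mod 179).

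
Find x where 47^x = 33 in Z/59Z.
31

Baby-step giant-step with step n = ⌈√59⌉ = 8.
Baby steps 47^j mod 59 (j:value) for j=0..7: 0:1, 1:47, 2:26, 3:42, 4:27, 5:30, 6:53, 7:13.
Giant-step multiplier: 47^(-8) ≡ 47^(58-8) = 47^50 ≡ 45 (mod 59).
Giant steps γ_i = 33·45^i mod 59: γ_0=33, γ_1=10, γ_2=37, γ_3=13 (in table at j=7).
x = i·n + j = 3·8 + 7 = 31.
Check: 47^31 ≡ 33 (mod 59).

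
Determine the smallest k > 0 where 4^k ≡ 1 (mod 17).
4

17 is prime, so ord(4) divides φ(17) = 16.
Divisors of 16: 1, 2, 4, 8, 16.
Repeated squaring: 4^1 ≡ 4, 4^2 ≡ 16, 4^4 ≡ 1, 4^8 ≡ 1, 4^16 ≡ 1 (mod 17).
Test 4^d mod 17 for each divisor d in increasing order:
4^1 ≡ 4
4^2 ≡ 16
4^4 ≡ 1  ← first divisor giving 1
The order is 4.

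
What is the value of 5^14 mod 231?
130

Repeated squaring. Binary of 14 = 1110.
5^1 ≡ 5 (mod 231); 5^2 ≡ 25 (mod 231); 5^4 ≡ 163 (mod 231); 5^8 ≡ 4 (mod 231)
5^14 = 5^2 × 5^4 × 5^8 ≡ 130 (mod 231)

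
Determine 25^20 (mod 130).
105

Repeated squaring. Binary of 20 = 10100.
25^1 ≡ 25 (mod 130); 25^2 ≡ 105 (mod 130); 25^4 ≡ 105 (mod 130); 25^8 ≡ 105 (mod 130); 25^16 ≡ 105 (mod 130)
25^20 = 25^4 × 25^16 ≡ 105 (mod 130)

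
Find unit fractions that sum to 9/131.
1/15 + 1/492 + 1/322260

Greedy algorithm:
9/131: ceiling(131/9) = 15, use 1/15
4/1965: ceiling(1965/4) = 492, use 1/492
1/322260: ceiling(322260/1) = 322260, use 1/322260
Result: 9/131 = 1/15 + 1/492 + 1/322260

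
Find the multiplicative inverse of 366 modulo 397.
64

gcd(366, 397) = 1, so the inverse exists.
Extended Euclidean algorithm on (397, 366):
397 = 1 × 366 + 31  ⟹  31 = (1)·397 + (-1)·366
366 = 11 × 31 + 25  ⟹  25 = (-11)·397 + (12)·366
31 = 1 × 25 + 6  ⟹  6 = (12)·397 + (-13)·366
25 = 4 × 6 + 1  ⟹  1 = (-59)·397 + (64)·366
So (64)·366 ≡ 1 (mod 397), i.e. 366^(-1) ≡ 64 (mod 397).
Check: 366 × 64 = 23424 ≡ 1 (mod 397)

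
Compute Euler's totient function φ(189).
108

189 = 3^3 × 7
φ(n) = n × ∏(1 - 1/p) for each prime p dividing n
φ(189) = 189 × (1 - 1/3) × (1 - 1/7) = 108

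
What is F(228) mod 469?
465

Matrix identity: Q^n = [[F_(n+1), F_n], [F_n, F_(n-1)]] with Q = [[1,1],[1,0]].
n = 228 = 11100100₂. Square-and-multiply, entries mod 469:
Q^1 = [[1,1],[1,0]]
Q^3 = (Q^1)²·Q = [[3,2],[2,1]]
Q^7 = (Q^3)²·Q = [[21,13],[13,8]]
Q^14 = (Q^7)² = [[141,377],[377,233]]
Q^28 = (Q^14)² = [[205,298],[298,376]]
Q^57 = (Q^28)²·Q = [[55,447],[447,77]]
Q^114 = (Q^57)² = [[226,379],[379,316]]
Q^228 = (Q^114)² = [[82,465],[465,86]]
F_228 mod 469 = Q^228[0][1] = 465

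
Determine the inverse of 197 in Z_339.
74

gcd(197, 339) = 1, so the inverse exists.
Extended Euclidean algorithm on (339, 197):
339 = 1 × 197 + 142  ⟹  142 = (1)·339 + (-1)·197
197 = 1 × 142 + 55  ⟹  55 = (-1)·339 + (2)·197
142 = 2 × 55 + 32  ⟹  32 = (3)·339 + (-5)·197
55 = 1 × 32 + 23  ⟹  23 = (-4)·339 + (7)·197
32 = 1 × 23 + 9  ⟹  9 = (7)·339 + (-12)·197
23 = 2 × 9 + 5  ⟹  5 = (-18)·339 + (31)·197
9 = 1 × 5 + 4  ⟹  4 = (25)·339 + (-43)·197
5 = 1 × 4 + 1  ⟹  1 = (-43)·339 + (74)·197
So (74)·197 ≡ 1 (mod 339), i.e. 197^(-1) ≡ 74 (mod 339).
Check: 197 × 74 = 14578 ≡ 1 (mod 339)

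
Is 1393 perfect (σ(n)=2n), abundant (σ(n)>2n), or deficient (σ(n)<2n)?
deficient

Proper divisors of 1393: sum = 1 + 7 + 199 = 207
Since 207 < 1393, 1393 is deficient.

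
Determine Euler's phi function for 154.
60

154 = 2 × 7 × 11
φ(n) = n × ∏(1 - 1/p) for each prime p dividing n
φ(154) = 154 × (1 - 1/2) × (1 - 1/7) × (1 - 1/11) = 60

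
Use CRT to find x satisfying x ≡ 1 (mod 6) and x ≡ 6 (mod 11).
61

Using Chinese Remainder Theorem:
M = 6 × 11 = 66
M1 = 11, M2 = 6
y1 = 11^(-1) mod 6 = 5
y2 = 6^(-1) mod 11 = 2
x = (1×11×5 + 6×6×2) mod 66 = 61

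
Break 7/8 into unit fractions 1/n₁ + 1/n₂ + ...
1/2 + 1/3 + 1/24

Greedy algorithm:
7/8: ceiling(8/7) = 2, use 1/2
3/8: ceiling(8/3) = 3, use 1/3
1/24: ceiling(24/1) = 24, use 1/24
Result: 7/8 = 1/2 + 1/3 + 1/24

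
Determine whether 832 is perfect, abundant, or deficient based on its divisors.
abundant

Proper divisors of 832: sum = 1 + 2 + 4 + 8 + 13 + 16 + 26 + 32 + 52 + 64 + 104 + 208 + 416 = 946
Since 946 > 832, 832 is abundant.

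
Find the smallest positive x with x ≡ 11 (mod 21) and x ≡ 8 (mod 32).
200

Using Chinese Remainder Theorem:
M = 21 × 32 = 672
M1 = 32, M2 = 21
y1 = 32^(-1) mod 21 = 2
y2 = 21^(-1) mod 32 = 29
x = (11×32×2 + 8×21×29) mod 672 = 200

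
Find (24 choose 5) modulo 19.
1

Using Lucas' theorem:
Write n=24 and k=5 in base 19:
n in base 19: [1, 5]
k in base 19: [0, 5]
C(24,5) mod 19 = ∏ C(n_i, k_i) mod 19
Digit binomials (mod 19): C(1,0) = 1; C(5,5) = 1
Product: 1 × 1 = 1 ≡ 1 (mod 19)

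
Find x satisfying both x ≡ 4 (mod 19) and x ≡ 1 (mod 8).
137

Using Chinese Remainder Theorem:
M = 19 × 8 = 152
M1 = 8, M2 = 19
y1 = 8^(-1) mod 19 = 12
y2 = 19^(-1) mod 8 = 3
x = (4×8×12 + 1×19×3) mod 152 = 137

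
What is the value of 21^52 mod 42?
21

Repeated squaring. Binary of 52 = 110100.
21^1 ≡ 21 (mod 42); 21^2 ≡ 21 (mod 42); 21^4 ≡ 21 (mod 42); 21^8 ≡ 21 (mod 42); 21^16 ≡ 21 (mod 42); 21^32 ≡ 21 (mod 42)
21^52 = 21^4 × 21^16 × 21^32 ≡ 21 (mod 42)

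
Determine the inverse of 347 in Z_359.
329

gcd(347, 359) = 1, so the inverse exists.
Extended Euclidean algorithm on (359, 347):
359 = 1 × 347 + 12  ⟹  12 = (1)·359 + (-1)·347
347 = 28 × 12 + 11  ⟹  11 = (-28)·359 + (29)·347
12 = 1 × 11 + 1  ⟹  1 = (29)·359 + (-30)·347
So (-30)·347 ≡ 1 (mod 359), i.e. 347^(-1) ≡ -30 ≡ 329 (mod 359).
Check: 347 × 329 = 114163 ≡ 1 (mod 359)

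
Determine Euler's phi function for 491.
490

491 = 491
φ(n) = n × ∏(1 - 1/p) for each prime p dividing n
φ(491) = 491 × (1 - 1/491) = 490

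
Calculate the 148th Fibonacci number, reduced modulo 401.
270

Matrix identity: Q^n = [[F_(n+1), F_n], [F_n, F_(n-1)]] with Q = [[1,1],[1,0]].
n = 148 = 10010100₂. Square-and-multiply, entries mod 401:
Q^1 = [[1,1],[1,0]]
Q^2 = (Q^1)² = [[2,1],[1,1]]
Q^4 = (Q^2)² = [[5,3],[3,2]]
Q^9 = (Q^4)²·Q = [[55,34],[34,21]]
Q^18 = (Q^9)² = [[171,178],[178,394]]
Q^37 = (Q^18)²·Q = [[293,374],[374,320]]
Q^74 = (Q^37)² = [[363,291],[291,72]]
Q^148 = (Q^74)² = [[311,270],[270,41]]
F_148 mod 401 = Q^148[0][1] = 270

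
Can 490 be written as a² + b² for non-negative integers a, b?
7² + 21² (a=7, b=21)

Factorization: 490 = 2 × 5 × 7^2
By Fermat: n is sum of two squares iff every prime p ≡ 3 (mod 4) appears to even power.
All primes ≡ 3 (mod 4) appear to even power.
Search a = 0, 1, 2, … for 490 - a² a perfect square: first hit at a = 7: 490 - 49 = 441 = 21².
490 = 7² + 21² = 49 + 441 ✓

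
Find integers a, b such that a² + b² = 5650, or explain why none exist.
5² + 75² (a=5, b=75)

Factorization: 5650 = 2 × 5^2 × 113
By Fermat: n is sum of two squares iff every prime p ≡ 3 (mod 4) appears to even power.
All primes ≡ 3 (mod 4) appear to even power.
Search a = 0, 1, 2, … for 5650 - a² a perfect square: first hit at a = 5: 5650 - 25 = 5625 = 75².
5650 = 5² + 75² = 25 + 5625 ✓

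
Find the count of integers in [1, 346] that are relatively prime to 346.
172

346 = 2 × 173
φ(n) = n × ∏(1 - 1/p) for each prime p dividing n
φ(346) = 346 × (1 - 1/2) × (1 - 1/173) = 172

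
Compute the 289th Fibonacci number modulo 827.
815

Matrix identity: Q^n = [[F_(n+1), F_n], [F_n, F_(n-1)]] with Q = [[1,1],[1,0]].
n = 289 = 100100001₂. Square-and-multiply, entries mod 827:
Q^1 = [[1,1],[1,0]]
Q^2 = (Q^1)² = [[2,1],[1,1]]
Q^4 = (Q^2)² = [[5,3],[3,2]]
Q^9 = (Q^4)²·Q = [[55,34],[34,21]]
Q^18 = (Q^9)² = [[46,103],[103,770]]
Q^36 = (Q^18)² = [[320,521],[521,626]]
Q^72 = (Q^36)² = [[37,801],[801,63]]
Q^144 = (Q^72)² = [[391,708],[708,510]]
Q^289 = (Q^144)²·Q = [[279,815],[815,291]]
F_289 mod 827 = Q^289[0][1] = 815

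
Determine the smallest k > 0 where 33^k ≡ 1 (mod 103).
51

103 is prime, so ord(33) divides φ(103) = 102.
Divisors of 102: 1, 2, 3, 6, 17, 34, 51, 102.
Repeated squaring: 33^1 ≡ 33, 33^2 ≡ 59, 33^4 ≡ 82, 33^8 ≡ 29, 33^16 ≡ 17, 33^32 ≡ 83, 33^64 ≡ 91 (mod 103).
Test 33^d mod 103 for each divisor d in increasing order:
33^1 ≡ 33
33^2 ≡ 59
33^3 = 33^2·33^1 ≡ 93
33^6 = 33^4·33^2 ≡ 100
33^17 = 33^16·33^1 ≡ 46
33^34 = 33^32·33^2 ≡ 56
33^51 = 33^32·33^16·33^2·33^1 ≡ 1  ← first divisor giving 1
The order is 51.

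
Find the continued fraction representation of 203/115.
[1; 1, 3, 3, 1, 6]

Euclidean algorithm steps:
203 = 1 × 115 + 88
115 = 1 × 88 + 27
88 = 3 × 27 + 7
27 = 3 × 7 + 6
7 = 1 × 6 + 1
6 = 6 × 1 + 0
Continued fraction: [1; 1, 3, 3, 1, 6]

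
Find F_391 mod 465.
94

Matrix identity: Q^n = [[F_(n+1), F_n], [F_n, F_(n-1)]] with Q = [[1,1],[1,0]].
n = 391 = 110000111₂. Square-and-multiply, entries mod 465:
Q^1 = [[1,1],[1,0]]
Q^3 = (Q^1)²·Q = [[3,2],[2,1]]
Q^6 = (Q^3)² = [[13,8],[8,5]]
Q^12 = (Q^6)² = [[233,144],[144,89]]
Q^24 = (Q^12)² = [[160,333],[333,292]]
Q^48 = (Q^24)² = [[244,321],[321,388]]
Q^97 = (Q^48)²·Q = [[424,292],[292,132]]
Q^195 = (Q^97)²·Q = [[57,455],[455,67]]
Q^391 = (Q^195)²·Q = [[249,94],[94,155]]
F_391 mod 465 = Q^391[0][1] = 94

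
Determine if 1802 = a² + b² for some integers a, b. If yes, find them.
11² + 41² (a=11, b=41)

Factorization: 1802 = 2 × 17 × 53
By Fermat: n is sum of two squares iff every prime p ≡ 3 (mod 4) appears to even power.
All primes ≡ 3 (mod 4) appear to even power.
Search a = 0, 1, 2, … for 1802 - a² a perfect square: first hit at a = 11: 1802 - 121 = 1681 = 41².
1802 = 11² + 41² = 121 + 1681 ✓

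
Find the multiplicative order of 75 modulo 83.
41

83 is prime, so ord(75) divides φ(83) = 82.
Divisors of 82: 1, 2, 41, 82.
Repeated squaring: 75^1 ≡ 75, 75^2 ≡ 64, 75^4 ≡ 29, 75^8 ≡ 11, 75^16 ≡ 38, 75^32 ≡ 33, 75^64 ≡ 10 (mod 83).
Test 75^d mod 83 for each divisor d in increasing order:
75^1 ≡ 75
75^2 ≡ 64
75^41 = 75^32·75^8·75^1 ≡ 1  ← first divisor giving 1
The order is 41.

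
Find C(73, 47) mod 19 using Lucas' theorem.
6

Using Lucas' theorem:
Write n=73 and k=47 in base 19:
n in base 19: [3, 16]
k in base 19: [2, 9]
C(73,47) mod 19 = ∏ C(n_i, k_i) mod 19
Digit binomials (mod 19): C(3,2) = 3; C(16,9) = 11440 ≡ 2
Product: 3 × 2 = 6 ≡ 6 (mod 19)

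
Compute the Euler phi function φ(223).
222

223 = 223
φ(n) = n × ∏(1 - 1/p) for each prime p dividing n
φ(223) = 223 × (1 - 1/223) = 222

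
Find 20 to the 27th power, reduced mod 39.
5

Repeated squaring. Binary of 27 = 11011.
20^1 ≡ 20 (mod 39); 20^2 ≡ 10 (mod 39); 20^4 ≡ 22 (mod 39); 20^8 ≡ 16 (mod 39); 20^16 ≡ 22 (mod 39)
20^27 = 20^1 × 20^2 × 20^8 × 20^16 ≡ 5 (mod 39)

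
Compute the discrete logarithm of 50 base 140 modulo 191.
6

Baby-step giant-step with step n = ⌈√191⌉ = 14.
Baby steps 140^j mod 191 (j:value) for j=0..13: 0:1, 1:140, 2:118, 3:94, 4:172, 5:14, 6:50, 7:124, 8:170, 9:116, 10:5, 11:127, 12:17, 13:88.
h = 50 is already in the table at j=6, so x = 6.
Check: 140^6 ≡ 50 (mod 191).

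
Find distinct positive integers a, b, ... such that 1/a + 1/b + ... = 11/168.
1/16 + 1/336

Greedy algorithm:
11/168: ceiling(168/11) = 16, use 1/16
1/336: ceiling(336/1) = 336, use 1/336
Result: 11/168 = 1/16 + 1/336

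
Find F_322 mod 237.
55

Matrix identity: Q^n = [[F_(n+1), F_n], [F_n, F_(n-1)]] with Q = [[1,1],[1,0]].
n = 322 = 101000010₂. Square-and-multiply, entries mod 237:
Q^1 = [[1,1],[1,0]]
Q^2 = (Q^1)² = [[2,1],[1,1]]
Q^5 = (Q^2)²·Q = [[8,5],[5,3]]
Q^10 = (Q^5)² = [[89,55],[55,34]]
Q^20 = (Q^10)² = [[44,129],[129,152]]
Q^40 = (Q^20)² = [[91,162],[162,166]]
Q^80 = (Q^40)² = [[160,159],[159,1]]
Q^161 = (Q^80)²·Q = [[166,163],[163,3]]
Q^322 = (Q^161)² = [[89,55],[55,34]]
F_322 mod 237 = Q^322[0][1] = 55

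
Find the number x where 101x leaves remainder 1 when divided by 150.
101

gcd(101, 150) = 1, so the inverse exists.
Extended Euclidean algorithm on (150, 101):
150 = 1 × 101 + 49  ⟹  49 = (1)·150 + (-1)·101
101 = 2 × 49 + 3  ⟹  3 = (-2)·150 + (3)·101
49 = 16 × 3 + 1  ⟹  1 = (33)·150 + (-49)·101
So (-49)·101 ≡ 1 (mod 150), i.e. 101^(-1) ≡ -49 ≡ 101 (mod 150).
Check: 101 × 101 = 10201 ≡ 1 (mod 150)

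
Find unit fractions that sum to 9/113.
1/13 + 1/368 + 1/180198 + 1/48706798608

Greedy algorithm:
9/113: ceiling(113/9) = 13, use 1/13
4/1469: ceiling(1469/4) = 368, use 1/368
3/540592: ceiling(540592/3) = 180198, use 1/180198
1/48706798608: ceiling(48706798608/1) = 48706798608, use 1/48706798608
Result: 9/113 = 1/13 + 1/368 + 1/180198 + 1/48706798608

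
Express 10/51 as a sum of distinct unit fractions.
1/6 + 1/34

Greedy algorithm:
10/51: ceiling(51/10) = 6, use 1/6
1/34: ceiling(34/1) = 34, use 1/34
Result: 10/51 = 1/6 + 1/34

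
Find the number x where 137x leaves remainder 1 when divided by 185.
158

gcd(137, 185) = 1, so the inverse exists.
Extended Euclidean algorithm on (185, 137):
185 = 1 × 137 + 48  ⟹  48 = (1)·185 + (-1)·137
137 = 2 × 48 + 41  ⟹  41 = (-2)·185 + (3)·137
48 = 1 × 41 + 7  ⟹  7 = (3)·185 + (-4)·137
41 = 5 × 7 + 6  ⟹  6 = (-17)·185 + (23)·137
7 = 1 × 6 + 1  ⟹  1 = (20)·185 + (-27)·137
So (-27)·137 ≡ 1 (mod 185), i.e. 137^(-1) ≡ -27 ≡ 158 (mod 185).
Check: 137 × 158 = 21646 ≡ 1 (mod 185)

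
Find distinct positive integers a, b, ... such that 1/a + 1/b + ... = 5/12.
1/3 + 1/12

Greedy algorithm:
5/12: ceiling(12/5) = 3, use 1/3
1/12: ceiling(12/1) = 12, use 1/12
Result: 5/12 = 1/3 + 1/12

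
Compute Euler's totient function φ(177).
116

177 = 3 × 59
φ(n) = n × ∏(1 - 1/p) for each prime p dividing n
φ(177) = 177 × (1 - 1/3) × (1 - 1/59) = 116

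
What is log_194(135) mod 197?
180

Baby-step giant-step with step n = ⌈√197⌉ = 15.
Baby steps 194^j mod 197 (j:value) for j=0..14: 0:1, 1:194, 2:9, 3:170, 4:81, 5:151, 6:138, 7:177, 8:60, 9:17, 10:146, 11:153, 12:132, 13:195, 14:6.
Giant-step multiplier: 194^(-15) ≡ 194^(196-15) = 194^181 ≡ 186 (mod 197).
Giant steps γ_i = 135·186^i mod 197: γ_0=135, γ_1=91, γ_2=181, γ_3=176, γ_4=34, γ_5=20, γ_6=174, γ_7=56, γ_8=172, γ_9=78, γ_10=127, γ_11=179, γ_12=1 (in table at j=0).
x = i·n + j = 12·15 + 0 = 180.
Check: 194^180 ≡ 135 (mod 197).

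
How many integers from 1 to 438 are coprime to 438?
144

438 = 2 × 3 × 73
φ(n) = n × ∏(1 - 1/p) for each prime p dividing n
φ(438) = 438 × (1 - 1/2) × (1 - 1/3) × (1 - 1/73) = 144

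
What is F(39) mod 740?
406

Matrix identity: Q^n = [[F_(n+1), F_n], [F_n, F_(n-1)]] with Q = [[1,1],[1,0]].
n = 39 = 100111₂. Square-and-multiply, entries mod 740:
Q^1 = [[1,1],[1,0]]
Q^2 = (Q^1)² = [[2,1],[1,1]]
Q^4 = (Q^2)² = [[5,3],[3,2]]
Q^9 = (Q^4)²·Q = [[55,34],[34,21]]
Q^19 = (Q^9)²·Q = [[105,481],[481,364]]
Q^39 = (Q^19)²·Q = [[295,406],[406,629]]
F_39 mod 740 = Q^39[0][1] = 406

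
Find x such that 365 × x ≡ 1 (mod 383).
234

gcd(365, 383) = 1, so the inverse exists.
Extended Euclidean algorithm on (383, 365):
383 = 1 × 365 + 18  ⟹  18 = (1)·383 + (-1)·365
365 = 20 × 18 + 5  ⟹  5 = (-20)·383 + (21)·365
18 = 3 × 5 + 3  ⟹  3 = (61)·383 + (-64)·365
5 = 1 × 3 + 2  ⟹  2 = (-81)·383 + (85)·365
3 = 1 × 2 + 1  ⟹  1 = (142)·383 + (-149)·365
So (-149)·365 ≡ 1 (mod 383), i.e. 365^(-1) ≡ -149 ≡ 234 (mod 383).
Check: 365 × 234 = 85410 ≡ 1 (mod 383)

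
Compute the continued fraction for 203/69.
[2; 1, 16, 4]

Euclidean algorithm steps:
203 = 2 × 69 + 65
69 = 1 × 65 + 4
65 = 16 × 4 + 1
4 = 4 × 1 + 0
Continued fraction: [2; 1, 16, 4]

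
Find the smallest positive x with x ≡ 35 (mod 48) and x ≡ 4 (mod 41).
947

Using Chinese Remainder Theorem:
M = 48 × 41 = 1968
M1 = 41, M2 = 48
y1 = 41^(-1) mod 48 = 41
y2 = 48^(-1) mod 41 = 6
x = (35×41×41 + 4×48×6) mod 1968 = 947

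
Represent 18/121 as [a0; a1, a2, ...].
[0; 6, 1, 2, 1, 1, 2]

Euclidean algorithm steps:
18 = 0 × 121 + 18
121 = 6 × 18 + 13
18 = 1 × 13 + 5
13 = 2 × 5 + 3
5 = 1 × 3 + 2
3 = 1 × 2 + 1
2 = 2 × 1 + 0
Continued fraction: [0; 6, 1, 2, 1, 1, 2]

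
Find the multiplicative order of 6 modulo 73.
36

73 is prime, so ord(6) divides φ(73) = 72.
Divisors of 72: 1, 2, 3, 4, 6, 8, 9, 12, 18, 24, 36, 72.
Repeated squaring: 6^1 ≡ 6, 6^2 ≡ 36, 6^4 ≡ 55, 6^8 ≡ 32, 6^16 ≡ 2, 6^32 ≡ 4, 6^64 ≡ 16 (mod 73).
Test 6^d mod 73 for each divisor d in increasing order:
6^1 ≡ 6
6^2 ≡ 36
6^3 = 6^2·6^1 ≡ 70
6^4 ≡ 55
6^6 = 6^4·6^2 ≡ 9
6^8 ≡ 32
6^9 = 6^8·6^1 ≡ 46
6^12 = 6^8·6^4 ≡ 8
6^18 = 6^16·6^2 ≡ 72
6^24 = 6^16·6^8 ≡ 64
6^36 = 6^32·6^4 ≡ 1  ← first divisor giving 1
The order is 36.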